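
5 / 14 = 0.36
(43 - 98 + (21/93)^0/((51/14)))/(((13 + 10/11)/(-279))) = 951731/867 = 1097.73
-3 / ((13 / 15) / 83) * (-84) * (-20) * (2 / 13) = -12549600 / 169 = -74257.99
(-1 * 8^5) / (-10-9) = 32768 / 19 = 1724.63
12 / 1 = 12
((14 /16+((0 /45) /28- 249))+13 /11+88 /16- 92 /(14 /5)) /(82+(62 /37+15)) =-2083951 /749672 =-2.78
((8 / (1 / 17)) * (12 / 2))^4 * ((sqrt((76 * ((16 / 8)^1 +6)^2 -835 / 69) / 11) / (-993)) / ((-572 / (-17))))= -209366433792 * sqrt(254098779) / 11975249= -278691544.42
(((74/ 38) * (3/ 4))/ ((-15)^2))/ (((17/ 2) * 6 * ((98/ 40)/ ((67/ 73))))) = 2479/ 51991695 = 0.00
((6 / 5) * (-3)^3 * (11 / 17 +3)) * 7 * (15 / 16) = -775.46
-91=-91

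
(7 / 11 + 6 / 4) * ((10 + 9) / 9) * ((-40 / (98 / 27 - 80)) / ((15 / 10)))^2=6429600 / 11692571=0.55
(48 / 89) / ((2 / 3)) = 72 / 89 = 0.81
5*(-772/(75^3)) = -772/84375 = -0.01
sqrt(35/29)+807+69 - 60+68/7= sqrt(1015)/29+5780/7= 826.81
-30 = -30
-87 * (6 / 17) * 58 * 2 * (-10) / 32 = 37845 / 34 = 1113.09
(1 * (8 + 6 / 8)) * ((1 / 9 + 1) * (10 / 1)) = 875 / 9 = 97.22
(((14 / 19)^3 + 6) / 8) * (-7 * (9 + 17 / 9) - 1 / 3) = -15122861 / 246924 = -61.25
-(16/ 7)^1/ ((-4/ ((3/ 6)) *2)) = 1/ 7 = 0.14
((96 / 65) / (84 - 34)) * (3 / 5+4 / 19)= 0.02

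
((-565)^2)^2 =101904600625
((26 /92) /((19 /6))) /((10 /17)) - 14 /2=-6.85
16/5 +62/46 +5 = 1098/115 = 9.55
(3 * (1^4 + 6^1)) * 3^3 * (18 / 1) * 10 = 102060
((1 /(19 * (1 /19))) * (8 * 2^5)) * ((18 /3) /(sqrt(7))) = 1536 * sqrt(7) /7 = 580.55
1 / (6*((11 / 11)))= 0.17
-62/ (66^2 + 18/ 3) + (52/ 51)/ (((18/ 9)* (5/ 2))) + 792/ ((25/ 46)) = 450321703/ 308975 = 1457.47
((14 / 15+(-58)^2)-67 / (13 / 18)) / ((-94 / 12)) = -27152 / 65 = -417.72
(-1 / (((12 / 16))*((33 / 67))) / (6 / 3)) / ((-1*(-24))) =-67 / 1188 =-0.06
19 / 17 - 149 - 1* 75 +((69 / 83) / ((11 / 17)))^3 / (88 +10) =-282566612602845 / 1267906796002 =-222.86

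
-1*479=-479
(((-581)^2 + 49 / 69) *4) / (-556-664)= -23291758 / 21045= -1106.76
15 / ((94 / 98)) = 735 / 47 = 15.64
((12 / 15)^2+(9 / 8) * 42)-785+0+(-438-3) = -117811 / 100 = -1178.11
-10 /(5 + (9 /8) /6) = -160 /83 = -1.93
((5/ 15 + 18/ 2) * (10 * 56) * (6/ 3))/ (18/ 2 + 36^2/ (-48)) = -15680/ 27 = -580.74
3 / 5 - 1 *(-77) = 388 / 5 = 77.60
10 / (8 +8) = 5 / 8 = 0.62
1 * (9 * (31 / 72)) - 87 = -665 / 8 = -83.12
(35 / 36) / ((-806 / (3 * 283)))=-9905 / 9672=-1.02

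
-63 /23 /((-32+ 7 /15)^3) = 0.00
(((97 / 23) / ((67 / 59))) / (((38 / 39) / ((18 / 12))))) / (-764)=-669591 / 89476624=-0.01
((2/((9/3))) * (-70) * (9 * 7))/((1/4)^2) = -47040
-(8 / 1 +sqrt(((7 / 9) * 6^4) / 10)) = -6 * sqrt(70) / 5-8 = -18.04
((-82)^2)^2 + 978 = 45213154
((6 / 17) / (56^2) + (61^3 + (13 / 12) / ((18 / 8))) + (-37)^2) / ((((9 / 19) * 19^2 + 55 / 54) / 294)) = 493039745427 / 1263304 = 390277.99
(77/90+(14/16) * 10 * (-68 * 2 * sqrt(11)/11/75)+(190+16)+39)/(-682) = -22127/61380+119 * sqrt(11)/56265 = -0.35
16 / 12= 4 / 3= 1.33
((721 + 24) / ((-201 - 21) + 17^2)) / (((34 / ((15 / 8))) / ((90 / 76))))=502875 / 692512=0.73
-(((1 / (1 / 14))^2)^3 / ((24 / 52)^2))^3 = -32194729615837333205979136 / 729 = -44162866414042981078160.68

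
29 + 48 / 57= 567 / 19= 29.84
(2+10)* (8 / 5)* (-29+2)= -2592 / 5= -518.40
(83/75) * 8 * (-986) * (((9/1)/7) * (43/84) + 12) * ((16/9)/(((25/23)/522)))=-2889124949888/30625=-94338773.87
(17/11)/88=0.02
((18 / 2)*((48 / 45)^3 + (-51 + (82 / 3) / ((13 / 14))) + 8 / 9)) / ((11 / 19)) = -16223663 / 53625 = -302.54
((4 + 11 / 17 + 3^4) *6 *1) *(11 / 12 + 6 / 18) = 10920 / 17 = 642.35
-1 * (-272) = 272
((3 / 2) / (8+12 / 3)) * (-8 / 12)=-1 / 12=-0.08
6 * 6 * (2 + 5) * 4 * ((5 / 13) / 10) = 504 / 13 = 38.77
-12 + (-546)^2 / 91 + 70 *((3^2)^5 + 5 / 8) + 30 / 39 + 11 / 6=645331495 / 156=4136740.35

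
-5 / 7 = -0.71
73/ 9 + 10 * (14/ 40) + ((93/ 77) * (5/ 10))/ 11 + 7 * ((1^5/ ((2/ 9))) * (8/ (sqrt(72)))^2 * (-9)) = -1832066/ 7623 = -240.33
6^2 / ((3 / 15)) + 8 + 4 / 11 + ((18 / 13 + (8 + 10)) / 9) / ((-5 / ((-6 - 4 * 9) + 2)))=205.59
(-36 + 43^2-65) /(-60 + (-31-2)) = -1748 /93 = -18.80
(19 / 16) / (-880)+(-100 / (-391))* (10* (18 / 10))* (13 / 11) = 29944571 / 5505280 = 5.44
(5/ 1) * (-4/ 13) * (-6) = 120/ 13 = 9.23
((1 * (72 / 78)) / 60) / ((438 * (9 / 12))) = 2 / 42705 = 0.00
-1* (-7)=7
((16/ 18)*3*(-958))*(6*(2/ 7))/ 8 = -3832/ 7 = -547.43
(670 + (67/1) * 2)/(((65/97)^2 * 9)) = 198.94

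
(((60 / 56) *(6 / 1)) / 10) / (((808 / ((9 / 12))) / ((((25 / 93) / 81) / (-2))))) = -25 / 25248384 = -0.00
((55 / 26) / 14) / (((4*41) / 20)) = 275 / 14924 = 0.02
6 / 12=1 / 2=0.50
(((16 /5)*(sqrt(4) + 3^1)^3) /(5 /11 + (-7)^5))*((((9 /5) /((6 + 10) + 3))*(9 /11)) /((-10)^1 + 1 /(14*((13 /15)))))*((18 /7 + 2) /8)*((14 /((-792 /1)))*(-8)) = 8736 /581183647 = 0.00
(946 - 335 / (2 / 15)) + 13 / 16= -25051 / 16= -1565.69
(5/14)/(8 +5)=5/182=0.03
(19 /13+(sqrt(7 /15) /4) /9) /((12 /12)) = sqrt(105) /540+19 /13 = 1.48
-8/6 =-4/3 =-1.33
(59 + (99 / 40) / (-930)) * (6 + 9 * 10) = 4389402 / 775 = 5663.74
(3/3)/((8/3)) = 3/8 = 0.38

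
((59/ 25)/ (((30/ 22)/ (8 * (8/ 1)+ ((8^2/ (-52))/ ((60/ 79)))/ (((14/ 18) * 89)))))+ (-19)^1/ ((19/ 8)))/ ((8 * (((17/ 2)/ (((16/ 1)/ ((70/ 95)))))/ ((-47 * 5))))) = -2785981521448/ 361417875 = -7708.48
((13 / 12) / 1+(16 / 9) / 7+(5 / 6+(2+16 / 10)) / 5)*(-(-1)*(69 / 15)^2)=7411819 / 157500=47.06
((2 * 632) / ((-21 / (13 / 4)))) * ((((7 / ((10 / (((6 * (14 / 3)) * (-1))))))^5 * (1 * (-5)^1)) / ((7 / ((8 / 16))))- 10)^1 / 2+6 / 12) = -101041477.08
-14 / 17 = -0.82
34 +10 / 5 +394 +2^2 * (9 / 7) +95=3711 / 7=530.14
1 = 1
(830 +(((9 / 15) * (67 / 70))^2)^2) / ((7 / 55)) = 137025017148811 / 21008750000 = 6522.28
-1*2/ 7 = -2/ 7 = -0.29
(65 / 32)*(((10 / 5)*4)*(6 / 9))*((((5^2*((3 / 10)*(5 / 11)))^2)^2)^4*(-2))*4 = -21715624141506850719451904296875 / 752840374084766285824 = -28844925018.68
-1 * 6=-6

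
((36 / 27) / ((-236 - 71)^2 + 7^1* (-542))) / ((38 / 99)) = 66 / 1718645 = 0.00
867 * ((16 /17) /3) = 272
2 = 2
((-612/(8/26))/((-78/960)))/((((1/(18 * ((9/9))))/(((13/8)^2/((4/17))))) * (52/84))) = 31953285/4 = 7988321.25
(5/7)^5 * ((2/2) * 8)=25000/16807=1.49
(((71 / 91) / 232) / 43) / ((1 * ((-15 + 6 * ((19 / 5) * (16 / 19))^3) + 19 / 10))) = 8875 / 20823937316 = 0.00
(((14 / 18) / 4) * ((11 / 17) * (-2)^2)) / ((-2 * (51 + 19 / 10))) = -385 / 80937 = -0.00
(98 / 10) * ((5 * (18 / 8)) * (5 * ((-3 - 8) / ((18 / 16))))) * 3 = -16170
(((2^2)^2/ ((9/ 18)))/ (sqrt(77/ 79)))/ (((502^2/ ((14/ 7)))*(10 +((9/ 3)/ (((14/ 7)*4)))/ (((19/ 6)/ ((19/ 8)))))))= 512*sqrt(6083)/ 1596004333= 0.00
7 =7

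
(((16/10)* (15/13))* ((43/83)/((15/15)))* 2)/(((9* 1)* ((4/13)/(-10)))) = -1720/249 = -6.91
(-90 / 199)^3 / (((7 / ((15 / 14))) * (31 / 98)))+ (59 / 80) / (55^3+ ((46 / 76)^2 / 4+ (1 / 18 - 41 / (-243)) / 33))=-421290342686782775511 / 9412969483647742298335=-0.04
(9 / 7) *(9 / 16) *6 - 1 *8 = -205 / 56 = -3.66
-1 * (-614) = 614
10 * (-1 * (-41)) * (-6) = -2460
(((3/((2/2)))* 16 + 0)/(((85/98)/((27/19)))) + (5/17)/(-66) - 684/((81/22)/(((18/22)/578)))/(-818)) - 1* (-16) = 94.64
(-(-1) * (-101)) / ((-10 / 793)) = 80093 / 10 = 8009.30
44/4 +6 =17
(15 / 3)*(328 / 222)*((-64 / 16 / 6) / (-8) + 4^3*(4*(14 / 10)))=881869 / 333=2648.26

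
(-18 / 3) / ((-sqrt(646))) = 3 * sqrt(646) / 323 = 0.24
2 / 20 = 1 / 10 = 0.10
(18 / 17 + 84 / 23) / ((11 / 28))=51576 / 4301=11.99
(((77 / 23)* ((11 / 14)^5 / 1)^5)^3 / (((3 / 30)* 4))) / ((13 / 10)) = 42322318483170783019107974042700029450915286485371346803433707313024165743615677025 / 42018003817084701393016616719935704658172937860544381058551971441807570126433505381449728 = 0.00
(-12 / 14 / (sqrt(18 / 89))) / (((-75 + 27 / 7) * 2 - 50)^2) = -7 * sqrt(178) / 1811716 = -0.00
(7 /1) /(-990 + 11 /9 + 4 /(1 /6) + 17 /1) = -63 /8530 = -0.01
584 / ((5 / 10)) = 1168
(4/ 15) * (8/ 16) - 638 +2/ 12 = -637.70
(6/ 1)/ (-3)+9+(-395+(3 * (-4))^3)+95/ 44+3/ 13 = -1208985/ 572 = -2113.61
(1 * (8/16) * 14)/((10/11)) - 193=-1853/10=-185.30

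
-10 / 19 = -0.53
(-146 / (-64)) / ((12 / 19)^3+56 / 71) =35550197 / 16217344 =2.19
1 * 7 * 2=14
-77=-77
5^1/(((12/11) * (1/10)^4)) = 137500/3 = 45833.33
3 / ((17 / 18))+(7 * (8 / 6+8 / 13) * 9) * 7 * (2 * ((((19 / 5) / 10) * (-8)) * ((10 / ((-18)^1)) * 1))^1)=9633346 / 3315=2905.99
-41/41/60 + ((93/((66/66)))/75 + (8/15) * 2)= 229/100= 2.29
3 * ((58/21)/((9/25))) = 1450/63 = 23.02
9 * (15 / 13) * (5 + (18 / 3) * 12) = 10395 / 13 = 799.62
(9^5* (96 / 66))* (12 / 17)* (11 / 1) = 11337408 / 17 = 666906.35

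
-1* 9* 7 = -63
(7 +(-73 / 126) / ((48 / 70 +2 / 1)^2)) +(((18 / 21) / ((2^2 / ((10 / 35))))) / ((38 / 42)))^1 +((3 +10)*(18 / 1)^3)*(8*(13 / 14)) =11913830376029 / 21153384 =563211.56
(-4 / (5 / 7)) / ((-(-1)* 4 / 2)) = -14 / 5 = -2.80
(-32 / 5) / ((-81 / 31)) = 992 / 405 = 2.45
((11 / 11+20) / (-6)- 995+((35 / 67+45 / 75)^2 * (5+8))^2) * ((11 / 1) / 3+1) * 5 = -42922724359753 / 2518890125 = -17040.33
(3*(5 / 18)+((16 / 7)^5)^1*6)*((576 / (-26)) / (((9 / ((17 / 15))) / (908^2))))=-862904406.14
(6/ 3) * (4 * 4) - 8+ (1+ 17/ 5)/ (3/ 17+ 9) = 9547/ 390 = 24.48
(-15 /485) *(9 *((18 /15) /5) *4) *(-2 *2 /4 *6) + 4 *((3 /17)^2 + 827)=2319540032 /700825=3309.73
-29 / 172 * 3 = -87 / 172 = -0.51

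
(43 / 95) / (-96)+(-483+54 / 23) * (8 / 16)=-50411789 / 209760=-240.33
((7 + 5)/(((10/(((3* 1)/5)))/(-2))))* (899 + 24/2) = -32796/25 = -1311.84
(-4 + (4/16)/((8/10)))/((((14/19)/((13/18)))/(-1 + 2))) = -14573/4032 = -3.61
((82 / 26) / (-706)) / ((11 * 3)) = -41 / 302874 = -0.00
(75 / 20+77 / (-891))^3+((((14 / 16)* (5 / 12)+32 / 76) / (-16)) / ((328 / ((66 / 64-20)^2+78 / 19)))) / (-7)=11357687609707922809 / 230942604785614848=49.18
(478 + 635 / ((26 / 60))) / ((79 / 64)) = 1616896 / 1027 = 1574.39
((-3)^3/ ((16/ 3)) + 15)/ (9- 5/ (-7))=1113/ 1088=1.02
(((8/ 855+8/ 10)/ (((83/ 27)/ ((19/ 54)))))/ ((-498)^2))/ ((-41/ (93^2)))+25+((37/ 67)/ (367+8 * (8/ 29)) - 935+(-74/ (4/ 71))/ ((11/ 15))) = -90305223708941894/ 33432325852365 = -2701.13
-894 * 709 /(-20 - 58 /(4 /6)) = 5923.79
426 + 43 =469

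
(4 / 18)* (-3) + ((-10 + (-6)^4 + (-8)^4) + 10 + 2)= 16180 / 3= 5393.33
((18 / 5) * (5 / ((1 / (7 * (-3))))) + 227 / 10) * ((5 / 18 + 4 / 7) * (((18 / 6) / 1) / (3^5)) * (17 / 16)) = -6462907 / 1632960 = -3.96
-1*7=-7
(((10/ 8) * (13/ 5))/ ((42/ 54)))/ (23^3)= 117/ 340676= 0.00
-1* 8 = -8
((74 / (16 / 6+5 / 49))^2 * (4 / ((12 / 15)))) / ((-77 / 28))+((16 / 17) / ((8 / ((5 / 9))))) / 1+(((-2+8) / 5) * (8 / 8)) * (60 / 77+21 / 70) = -46237995841 / 35637525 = -1297.45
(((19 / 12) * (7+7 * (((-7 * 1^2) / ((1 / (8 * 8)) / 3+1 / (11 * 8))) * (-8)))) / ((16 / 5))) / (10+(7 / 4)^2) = 118307 / 132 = 896.27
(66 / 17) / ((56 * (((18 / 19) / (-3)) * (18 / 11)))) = -2299 / 17136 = -0.13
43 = 43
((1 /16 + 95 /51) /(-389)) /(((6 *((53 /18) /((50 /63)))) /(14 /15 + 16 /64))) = -557705 /2119757472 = -0.00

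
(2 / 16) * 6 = 3 / 4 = 0.75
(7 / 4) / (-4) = -7 / 16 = -0.44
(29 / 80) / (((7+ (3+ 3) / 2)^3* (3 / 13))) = 377 / 240000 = 0.00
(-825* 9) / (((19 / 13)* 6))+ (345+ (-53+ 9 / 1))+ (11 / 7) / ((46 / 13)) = -1667970 / 3059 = -545.27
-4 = -4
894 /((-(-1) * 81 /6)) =596 /9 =66.22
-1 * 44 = -44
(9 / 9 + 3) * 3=12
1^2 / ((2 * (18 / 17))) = 0.47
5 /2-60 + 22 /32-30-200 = -286.81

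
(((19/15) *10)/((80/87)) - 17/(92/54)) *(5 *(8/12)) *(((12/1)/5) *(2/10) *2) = 6986/575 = 12.15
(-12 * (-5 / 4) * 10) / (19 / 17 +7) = 425 / 23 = 18.48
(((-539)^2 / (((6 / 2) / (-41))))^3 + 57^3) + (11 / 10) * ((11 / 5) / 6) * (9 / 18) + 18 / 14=-2365986144169543474081777 / 37800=-62592226036231308838.14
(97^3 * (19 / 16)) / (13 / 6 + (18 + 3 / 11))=30118209 / 568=53025.02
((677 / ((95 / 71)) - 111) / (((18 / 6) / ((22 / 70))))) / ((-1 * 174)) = -206371 / 867825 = -0.24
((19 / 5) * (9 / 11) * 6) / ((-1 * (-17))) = 1026 / 935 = 1.10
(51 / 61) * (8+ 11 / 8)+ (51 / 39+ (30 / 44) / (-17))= 10802347 / 1186328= 9.11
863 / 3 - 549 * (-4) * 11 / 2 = 37097 / 3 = 12365.67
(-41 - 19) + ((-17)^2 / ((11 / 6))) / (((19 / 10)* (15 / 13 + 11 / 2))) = -1718580 / 36157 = -47.53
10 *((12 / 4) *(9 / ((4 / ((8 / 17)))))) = 540 / 17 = 31.76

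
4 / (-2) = -2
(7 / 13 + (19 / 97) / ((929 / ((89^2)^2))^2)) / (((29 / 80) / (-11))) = -855656943323088584480 / 31560546329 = -27111601123.86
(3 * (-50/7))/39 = -50/91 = -0.55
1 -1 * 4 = -3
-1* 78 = -78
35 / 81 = 0.43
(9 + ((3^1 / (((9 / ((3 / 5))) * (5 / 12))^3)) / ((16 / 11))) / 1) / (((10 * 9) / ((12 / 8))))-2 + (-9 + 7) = -1203081 / 312500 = -3.85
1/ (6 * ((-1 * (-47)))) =1/ 282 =0.00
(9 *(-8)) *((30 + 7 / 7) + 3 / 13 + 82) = -105984 / 13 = -8152.62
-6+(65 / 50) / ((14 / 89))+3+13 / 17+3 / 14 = 14859 / 2380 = 6.24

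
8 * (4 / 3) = 32 / 3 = 10.67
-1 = -1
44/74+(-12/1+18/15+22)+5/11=24927/2035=12.25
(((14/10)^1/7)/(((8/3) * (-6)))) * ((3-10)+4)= 3/80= 0.04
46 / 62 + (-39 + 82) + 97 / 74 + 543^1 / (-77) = 6712385 / 176638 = 38.00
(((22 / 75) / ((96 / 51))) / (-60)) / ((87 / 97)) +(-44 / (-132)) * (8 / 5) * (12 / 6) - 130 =-807656539 / 6264000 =-128.94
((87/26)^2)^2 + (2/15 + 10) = 928806767/6854640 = 135.50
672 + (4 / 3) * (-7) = 1988 / 3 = 662.67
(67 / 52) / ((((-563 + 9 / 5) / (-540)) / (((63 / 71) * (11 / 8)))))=31340925 / 20719504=1.51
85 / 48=1.77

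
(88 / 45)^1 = 88 / 45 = 1.96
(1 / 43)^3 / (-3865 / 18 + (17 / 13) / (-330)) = -6435 / 109859830841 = -0.00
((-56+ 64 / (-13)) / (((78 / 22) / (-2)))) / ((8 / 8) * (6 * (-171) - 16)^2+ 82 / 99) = 287496 / 9082965671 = 0.00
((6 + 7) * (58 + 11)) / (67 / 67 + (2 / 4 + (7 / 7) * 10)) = 78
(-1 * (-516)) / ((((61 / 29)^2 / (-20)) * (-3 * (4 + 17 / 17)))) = 578608 / 3721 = 155.50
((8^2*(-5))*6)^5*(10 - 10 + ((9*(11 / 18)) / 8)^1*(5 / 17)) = -89690996736000000 / 17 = -5275940984470588.24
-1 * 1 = -1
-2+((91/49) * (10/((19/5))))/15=-668/399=-1.67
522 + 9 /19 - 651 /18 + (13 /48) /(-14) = 6208921 /12768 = 486.29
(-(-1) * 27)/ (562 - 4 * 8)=27/ 530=0.05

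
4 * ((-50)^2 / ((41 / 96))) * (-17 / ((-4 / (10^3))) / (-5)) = -816000000 / 41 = -19902439.02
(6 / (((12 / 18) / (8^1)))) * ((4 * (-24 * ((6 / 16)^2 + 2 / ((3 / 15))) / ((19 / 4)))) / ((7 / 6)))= -1682208 / 133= -12648.18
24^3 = 13824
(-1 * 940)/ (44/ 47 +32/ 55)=-607475/ 981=-619.24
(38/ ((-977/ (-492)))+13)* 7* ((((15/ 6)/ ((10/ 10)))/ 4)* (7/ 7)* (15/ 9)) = 5494475/ 23448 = 234.33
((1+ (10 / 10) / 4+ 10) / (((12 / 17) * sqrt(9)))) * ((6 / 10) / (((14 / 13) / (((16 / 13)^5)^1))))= 1671168 / 199927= 8.36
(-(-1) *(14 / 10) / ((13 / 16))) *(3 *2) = 672 / 65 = 10.34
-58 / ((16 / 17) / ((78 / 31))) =-19227 / 124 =-155.06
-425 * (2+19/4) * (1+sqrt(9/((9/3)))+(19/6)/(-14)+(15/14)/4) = -11475 * sqrt(3)/4 - 95625/32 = -7957.10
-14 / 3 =-4.67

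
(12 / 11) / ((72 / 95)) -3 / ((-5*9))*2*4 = 217 / 110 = 1.97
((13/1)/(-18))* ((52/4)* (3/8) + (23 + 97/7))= -10127/336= -30.14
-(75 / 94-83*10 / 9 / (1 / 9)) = 77945 / 94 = 829.20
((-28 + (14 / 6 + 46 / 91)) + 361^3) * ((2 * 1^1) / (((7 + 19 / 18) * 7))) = 1668621.49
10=10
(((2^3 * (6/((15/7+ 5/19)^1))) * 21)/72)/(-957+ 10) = -931/151520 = -0.01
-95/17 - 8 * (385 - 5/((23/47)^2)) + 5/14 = -367407085/125902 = -2918.20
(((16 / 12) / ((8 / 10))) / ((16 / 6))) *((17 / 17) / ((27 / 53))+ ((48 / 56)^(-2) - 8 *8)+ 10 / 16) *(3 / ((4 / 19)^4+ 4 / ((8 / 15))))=-8451968455 / 563134176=-15.01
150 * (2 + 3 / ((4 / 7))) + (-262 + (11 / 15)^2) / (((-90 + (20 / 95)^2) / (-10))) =1546721837 / 1461330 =1058.43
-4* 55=-220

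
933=933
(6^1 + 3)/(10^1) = 9/10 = 0.90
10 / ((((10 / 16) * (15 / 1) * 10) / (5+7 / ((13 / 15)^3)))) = 55376 / 32955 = 1.68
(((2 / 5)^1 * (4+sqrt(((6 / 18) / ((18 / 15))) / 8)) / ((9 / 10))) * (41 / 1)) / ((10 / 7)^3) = 26.17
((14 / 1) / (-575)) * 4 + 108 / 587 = 29228 / 337525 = 0.09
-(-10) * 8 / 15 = 16 / 3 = 5.33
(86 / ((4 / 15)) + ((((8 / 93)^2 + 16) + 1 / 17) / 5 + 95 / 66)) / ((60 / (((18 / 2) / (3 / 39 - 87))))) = -6878619449 / 12184134600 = -0.56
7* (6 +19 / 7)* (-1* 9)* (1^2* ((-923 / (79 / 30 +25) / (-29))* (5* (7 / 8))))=-266031675 / 96164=-2766.44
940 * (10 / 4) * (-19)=-44650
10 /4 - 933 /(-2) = 469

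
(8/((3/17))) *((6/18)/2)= 68/9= 7.56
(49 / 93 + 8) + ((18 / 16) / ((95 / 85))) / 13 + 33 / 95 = 8.95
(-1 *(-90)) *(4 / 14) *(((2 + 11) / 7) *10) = 23400 / 49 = 477.55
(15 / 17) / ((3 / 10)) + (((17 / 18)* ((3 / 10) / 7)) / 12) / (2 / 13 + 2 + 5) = 23439757 / 7968240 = 2.94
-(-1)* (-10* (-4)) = 40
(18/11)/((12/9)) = 1.23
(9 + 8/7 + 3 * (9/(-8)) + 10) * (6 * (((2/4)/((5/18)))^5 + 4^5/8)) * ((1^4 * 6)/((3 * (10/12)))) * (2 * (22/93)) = 56898205452/3390625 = 16781.04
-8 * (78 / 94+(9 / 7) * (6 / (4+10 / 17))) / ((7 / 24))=-2062080 / 29939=-68.88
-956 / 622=-478 / 311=-1.54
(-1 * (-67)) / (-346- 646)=-67 / 992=-0.07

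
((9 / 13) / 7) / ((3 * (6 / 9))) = 0.05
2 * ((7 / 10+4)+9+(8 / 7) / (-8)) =949 / 35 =27.11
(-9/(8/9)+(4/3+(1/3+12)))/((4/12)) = 85/8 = 10.62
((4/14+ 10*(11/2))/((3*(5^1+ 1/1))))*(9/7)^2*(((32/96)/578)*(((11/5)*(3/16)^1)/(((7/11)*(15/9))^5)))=1499394312009/1666027489000000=0.00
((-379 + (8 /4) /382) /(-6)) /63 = 36194 /36099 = 1.00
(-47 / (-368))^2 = 2209 / 135424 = 0.02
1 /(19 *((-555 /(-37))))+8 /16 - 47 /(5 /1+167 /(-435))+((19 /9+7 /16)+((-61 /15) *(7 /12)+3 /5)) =-8.90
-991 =-991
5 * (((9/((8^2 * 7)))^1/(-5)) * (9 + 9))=-81/224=-0.36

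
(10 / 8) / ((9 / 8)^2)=0.99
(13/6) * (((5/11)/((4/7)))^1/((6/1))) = 455/1584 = 0.29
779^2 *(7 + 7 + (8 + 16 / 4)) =15777866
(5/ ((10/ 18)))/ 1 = 9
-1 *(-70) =70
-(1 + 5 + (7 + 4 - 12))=-5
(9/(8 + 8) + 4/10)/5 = 77/400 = 0.19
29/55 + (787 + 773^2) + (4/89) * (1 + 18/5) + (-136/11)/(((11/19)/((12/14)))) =225507652521/376915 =598298.43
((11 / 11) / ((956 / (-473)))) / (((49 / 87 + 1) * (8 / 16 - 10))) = 41151 / 1235152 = 0.03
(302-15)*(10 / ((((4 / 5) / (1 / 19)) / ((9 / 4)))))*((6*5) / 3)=322875 / 76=4248.36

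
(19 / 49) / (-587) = -19 / 28763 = -0.00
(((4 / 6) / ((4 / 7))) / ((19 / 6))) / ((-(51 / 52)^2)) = -0.38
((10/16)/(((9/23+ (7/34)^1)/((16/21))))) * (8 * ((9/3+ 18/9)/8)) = 39100/9807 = 3.99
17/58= 0.29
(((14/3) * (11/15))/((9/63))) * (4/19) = 4312/855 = 5.04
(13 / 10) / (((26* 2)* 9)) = 1 / 360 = 0.00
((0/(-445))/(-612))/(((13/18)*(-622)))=0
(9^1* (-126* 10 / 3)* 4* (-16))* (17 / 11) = 373876.36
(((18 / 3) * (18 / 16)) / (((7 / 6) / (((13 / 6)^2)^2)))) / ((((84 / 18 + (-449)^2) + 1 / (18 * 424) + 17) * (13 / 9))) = 9431721 / 21542978702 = 0.00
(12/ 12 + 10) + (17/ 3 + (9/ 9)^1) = 53/ 3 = 17.67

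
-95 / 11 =-8.64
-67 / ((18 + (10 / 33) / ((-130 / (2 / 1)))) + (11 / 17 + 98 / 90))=-7329465 / 2158504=-3.40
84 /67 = 1.25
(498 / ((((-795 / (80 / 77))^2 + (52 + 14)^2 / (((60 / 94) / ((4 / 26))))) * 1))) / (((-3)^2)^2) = 2762240 / 263530493523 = 0.00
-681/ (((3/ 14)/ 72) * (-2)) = 114408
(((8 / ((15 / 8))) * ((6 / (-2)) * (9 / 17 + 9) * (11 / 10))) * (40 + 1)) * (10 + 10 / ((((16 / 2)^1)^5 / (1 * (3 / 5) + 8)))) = -5986809873 / 108800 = -55025.83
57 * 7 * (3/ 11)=1197/ 11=108.82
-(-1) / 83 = 1 / 83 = 0.01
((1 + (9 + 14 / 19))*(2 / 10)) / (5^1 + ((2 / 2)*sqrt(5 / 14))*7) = 136 / 95 - 68*sqrt(70) / 475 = 0.23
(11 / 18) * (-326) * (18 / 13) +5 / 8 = -28623 / 104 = -275.22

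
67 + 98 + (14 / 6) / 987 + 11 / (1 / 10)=116326 / 423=275.00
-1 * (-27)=27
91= 91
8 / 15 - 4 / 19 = 92 / 285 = 0.32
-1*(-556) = 556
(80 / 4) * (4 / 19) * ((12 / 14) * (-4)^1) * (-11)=21120 / 133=158.80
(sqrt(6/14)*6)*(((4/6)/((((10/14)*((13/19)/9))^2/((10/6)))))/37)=272916*sqrt(21)/31265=40.00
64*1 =64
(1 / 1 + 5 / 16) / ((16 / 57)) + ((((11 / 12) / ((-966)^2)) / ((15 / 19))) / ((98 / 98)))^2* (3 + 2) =13191910644930833 / 2821327589888640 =4.68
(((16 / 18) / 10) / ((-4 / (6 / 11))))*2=-4 / 165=-0.02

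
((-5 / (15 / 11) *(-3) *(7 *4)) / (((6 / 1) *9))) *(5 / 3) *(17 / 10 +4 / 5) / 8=1925 / 648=2.97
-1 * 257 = -257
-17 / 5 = -3.40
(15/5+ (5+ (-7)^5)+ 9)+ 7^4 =-14389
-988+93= -895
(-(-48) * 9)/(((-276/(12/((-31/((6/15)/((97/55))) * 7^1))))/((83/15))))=262944/2420635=0.11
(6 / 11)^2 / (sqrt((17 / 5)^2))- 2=-3934 / 2057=-1.91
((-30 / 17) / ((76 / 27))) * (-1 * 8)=1620 / 323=5.02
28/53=0.53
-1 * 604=-604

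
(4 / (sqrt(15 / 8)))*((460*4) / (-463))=-2944*sqrt(30) / 1389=-11.61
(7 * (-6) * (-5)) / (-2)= -105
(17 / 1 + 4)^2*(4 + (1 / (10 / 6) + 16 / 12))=13083 / 5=2616.60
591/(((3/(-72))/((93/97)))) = -1319112/97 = -13599.09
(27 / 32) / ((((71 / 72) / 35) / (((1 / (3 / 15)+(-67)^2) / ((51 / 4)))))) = 10555.50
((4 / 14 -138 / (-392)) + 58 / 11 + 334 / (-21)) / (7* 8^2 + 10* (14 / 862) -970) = 27861133 / 1454730816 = 0.02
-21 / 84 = -1 / 4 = -0.25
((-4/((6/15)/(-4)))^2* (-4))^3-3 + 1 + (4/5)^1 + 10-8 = -1310719999996/5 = -262143999999.20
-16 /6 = -8 /3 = -2.67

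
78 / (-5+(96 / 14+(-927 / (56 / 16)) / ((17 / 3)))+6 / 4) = -2652 / 1475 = -1.80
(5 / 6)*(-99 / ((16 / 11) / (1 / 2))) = -1815 / 64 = -28.36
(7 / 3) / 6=7 / 18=0.39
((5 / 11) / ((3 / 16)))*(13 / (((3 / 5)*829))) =5200 / 82071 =0.06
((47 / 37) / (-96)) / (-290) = 47 / 1030080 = 0.00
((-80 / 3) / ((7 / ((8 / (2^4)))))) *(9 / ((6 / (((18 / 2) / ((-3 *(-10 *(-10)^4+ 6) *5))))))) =-6 / 349979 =-0.00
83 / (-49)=-83 / 49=-1.69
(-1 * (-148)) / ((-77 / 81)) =-11988 / 77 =-155.69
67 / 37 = 1.81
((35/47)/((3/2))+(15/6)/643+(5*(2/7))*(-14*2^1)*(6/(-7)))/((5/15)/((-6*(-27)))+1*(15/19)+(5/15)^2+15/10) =67951951785/4693381742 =14.48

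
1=1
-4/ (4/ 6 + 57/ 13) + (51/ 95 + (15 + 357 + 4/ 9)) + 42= 69763993/ 168435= 414.19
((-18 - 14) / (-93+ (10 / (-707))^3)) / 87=11308583776 / 2859304816113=0.00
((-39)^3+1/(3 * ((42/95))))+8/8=-59317.25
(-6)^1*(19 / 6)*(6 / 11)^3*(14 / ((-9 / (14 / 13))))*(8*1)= 715008 / 17303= 41.32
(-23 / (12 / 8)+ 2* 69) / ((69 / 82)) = 1312 / 9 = 145.78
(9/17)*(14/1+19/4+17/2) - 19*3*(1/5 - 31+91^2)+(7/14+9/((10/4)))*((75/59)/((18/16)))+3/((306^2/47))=-2164887574193/4603770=-470242.34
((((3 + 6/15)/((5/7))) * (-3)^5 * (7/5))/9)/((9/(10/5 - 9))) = 17493/125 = 139.94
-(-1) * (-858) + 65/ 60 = -856.92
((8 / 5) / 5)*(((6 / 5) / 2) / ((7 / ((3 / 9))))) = 8 / 875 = 0.01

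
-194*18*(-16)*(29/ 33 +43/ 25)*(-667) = -26633213952/ 275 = -96848050.73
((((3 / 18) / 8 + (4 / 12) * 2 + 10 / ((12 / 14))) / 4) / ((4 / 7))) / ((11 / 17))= 70567 / 8448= 8.35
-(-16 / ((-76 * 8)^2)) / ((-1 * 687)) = -1 / 15872448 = -0.00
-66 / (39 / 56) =-1232 / 13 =-94.77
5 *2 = 10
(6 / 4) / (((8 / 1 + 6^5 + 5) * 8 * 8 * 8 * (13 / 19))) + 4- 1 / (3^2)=3629051393 / 933184512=3.89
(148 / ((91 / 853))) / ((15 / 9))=378732 / 455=832.38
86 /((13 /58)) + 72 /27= 15068 /39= 386.36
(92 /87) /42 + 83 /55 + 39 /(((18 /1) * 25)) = 1628797 /1004850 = 1.62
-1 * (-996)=996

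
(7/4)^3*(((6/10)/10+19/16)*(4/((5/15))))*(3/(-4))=-1540413/25600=-60.17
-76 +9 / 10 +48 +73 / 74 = -4831 / 185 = -26.11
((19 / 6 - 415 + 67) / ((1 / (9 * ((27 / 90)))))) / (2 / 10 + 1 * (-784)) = 18621 / 15676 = 1.19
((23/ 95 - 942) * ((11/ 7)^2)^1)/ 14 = -166.11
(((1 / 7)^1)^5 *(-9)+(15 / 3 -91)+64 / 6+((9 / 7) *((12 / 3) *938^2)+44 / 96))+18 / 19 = 11559440927941 / 2554664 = 4524838.07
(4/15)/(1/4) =1.07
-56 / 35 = -8 / 5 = -1.60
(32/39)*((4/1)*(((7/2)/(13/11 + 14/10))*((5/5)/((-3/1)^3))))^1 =-12320/74763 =-0.16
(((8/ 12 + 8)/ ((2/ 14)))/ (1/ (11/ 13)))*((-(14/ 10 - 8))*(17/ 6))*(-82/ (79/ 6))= -2361436/ 395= -5978.32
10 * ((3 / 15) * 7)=14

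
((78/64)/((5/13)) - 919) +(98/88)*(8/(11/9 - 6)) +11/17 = -1179838413/1286560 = -917.05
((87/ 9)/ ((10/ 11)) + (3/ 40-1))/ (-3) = -233/ 72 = -3.24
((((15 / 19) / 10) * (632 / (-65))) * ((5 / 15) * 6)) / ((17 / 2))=-3792 / 20995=-0.18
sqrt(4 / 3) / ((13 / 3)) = 0.27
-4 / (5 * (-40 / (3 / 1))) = 3 / 50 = 0.06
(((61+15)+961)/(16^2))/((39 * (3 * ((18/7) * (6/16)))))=7259/202176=0.04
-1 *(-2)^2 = -4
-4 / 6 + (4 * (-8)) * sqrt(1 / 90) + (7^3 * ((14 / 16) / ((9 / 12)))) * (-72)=-86438 / 3 - 16 * sqrt(10) / 15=-28816.04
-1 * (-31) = 31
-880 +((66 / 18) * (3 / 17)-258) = -19335 / 17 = -1137.35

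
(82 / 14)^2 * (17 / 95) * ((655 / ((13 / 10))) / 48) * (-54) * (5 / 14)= -842307075 / 677768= -1242.77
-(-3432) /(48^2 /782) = 55913 /48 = 1164.85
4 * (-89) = -356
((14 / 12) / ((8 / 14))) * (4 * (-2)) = -49 / 3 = -16.33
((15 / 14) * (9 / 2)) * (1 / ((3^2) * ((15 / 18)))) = 9 / 14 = 0.64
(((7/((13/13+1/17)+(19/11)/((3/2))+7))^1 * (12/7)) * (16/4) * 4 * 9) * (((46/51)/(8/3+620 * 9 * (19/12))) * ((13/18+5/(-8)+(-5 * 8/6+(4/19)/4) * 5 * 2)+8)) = -2892810096/2602860749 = -1.11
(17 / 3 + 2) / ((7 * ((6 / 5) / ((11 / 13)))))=1265 / 1638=0.77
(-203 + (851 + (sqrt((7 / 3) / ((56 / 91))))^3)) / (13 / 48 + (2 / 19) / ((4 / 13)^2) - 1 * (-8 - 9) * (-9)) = -590976 / 138275 - 1729 * sqrt(546) / 829650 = -4.32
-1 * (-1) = 1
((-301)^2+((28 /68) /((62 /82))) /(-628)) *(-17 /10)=-154021.70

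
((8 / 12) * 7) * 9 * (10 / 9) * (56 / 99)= 7840 / 297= 26.40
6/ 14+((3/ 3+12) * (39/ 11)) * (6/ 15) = 7263/ 385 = 18.86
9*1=9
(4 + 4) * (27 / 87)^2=648 / 841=0.77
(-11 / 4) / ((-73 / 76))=209 / 73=2.86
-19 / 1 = -19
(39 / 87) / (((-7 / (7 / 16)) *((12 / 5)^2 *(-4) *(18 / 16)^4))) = 1300 / 1712421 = 0.00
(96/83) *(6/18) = 32/83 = 0.39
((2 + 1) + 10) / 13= 1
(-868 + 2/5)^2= 18818244/25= 752729.76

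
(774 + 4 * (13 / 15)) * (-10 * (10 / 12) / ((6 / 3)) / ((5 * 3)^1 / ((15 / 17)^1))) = -1715 / 9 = -190.56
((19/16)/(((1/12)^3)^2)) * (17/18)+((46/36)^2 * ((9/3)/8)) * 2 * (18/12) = 964473361/288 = 3348865.84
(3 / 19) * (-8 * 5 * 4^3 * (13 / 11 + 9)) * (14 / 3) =-4014080 / 209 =-19206.12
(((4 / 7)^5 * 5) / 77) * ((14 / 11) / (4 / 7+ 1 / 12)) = 24576 / 3195731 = 0.01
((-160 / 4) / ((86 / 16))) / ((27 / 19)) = -6080 / 1161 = -5.24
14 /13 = 1.08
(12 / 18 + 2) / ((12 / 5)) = 10 / 9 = 1.11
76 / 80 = 19 / 20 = 0.95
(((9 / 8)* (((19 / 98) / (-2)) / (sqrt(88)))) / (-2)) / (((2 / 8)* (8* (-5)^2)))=171* sqrt(22) / 6899200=0.00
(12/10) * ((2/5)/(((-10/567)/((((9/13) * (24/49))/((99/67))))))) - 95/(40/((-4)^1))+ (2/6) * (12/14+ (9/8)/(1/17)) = 1417853/143000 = 9.92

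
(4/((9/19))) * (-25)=-1900/9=-211.11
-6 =-6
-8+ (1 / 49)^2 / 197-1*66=-35001777 / 472997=-74.00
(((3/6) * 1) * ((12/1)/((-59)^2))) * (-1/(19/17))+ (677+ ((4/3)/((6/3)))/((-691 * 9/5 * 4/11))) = 1670768063669/2467910646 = 677.00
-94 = -94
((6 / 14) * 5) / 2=15 / 14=1.07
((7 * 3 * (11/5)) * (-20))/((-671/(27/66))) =378/671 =0.56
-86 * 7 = -602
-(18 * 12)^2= -46656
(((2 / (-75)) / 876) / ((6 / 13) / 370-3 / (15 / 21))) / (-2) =-481 / 132687720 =-0.00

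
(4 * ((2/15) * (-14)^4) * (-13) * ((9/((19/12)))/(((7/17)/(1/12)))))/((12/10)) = -4851392/19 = -255336.42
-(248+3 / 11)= -2731 / 11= -248.27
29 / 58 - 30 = -59 / 2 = -29.50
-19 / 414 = -0.05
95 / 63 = 1.51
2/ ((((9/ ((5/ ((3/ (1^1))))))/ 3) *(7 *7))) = 10/ 441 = 0.02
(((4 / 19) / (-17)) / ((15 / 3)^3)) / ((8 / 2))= -0.00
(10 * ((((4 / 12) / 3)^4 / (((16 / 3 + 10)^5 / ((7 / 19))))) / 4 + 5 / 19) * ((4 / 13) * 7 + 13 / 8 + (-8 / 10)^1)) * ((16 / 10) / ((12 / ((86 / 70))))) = 7408031009379529 / 5768981765164800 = 1.28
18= 18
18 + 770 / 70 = 29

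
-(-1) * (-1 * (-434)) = 434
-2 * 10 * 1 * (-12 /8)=30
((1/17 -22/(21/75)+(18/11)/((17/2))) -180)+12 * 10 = -181061/1309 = -138.32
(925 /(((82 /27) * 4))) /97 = 24975 /31816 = 0.78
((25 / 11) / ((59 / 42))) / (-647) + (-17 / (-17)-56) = -23095715 / 419903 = -55.00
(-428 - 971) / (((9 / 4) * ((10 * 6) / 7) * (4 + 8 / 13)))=-127309 / 8100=-15.72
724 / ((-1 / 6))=-4344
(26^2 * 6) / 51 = 1352 / 17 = 79.53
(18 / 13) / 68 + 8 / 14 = 1831 / 3094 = 0.59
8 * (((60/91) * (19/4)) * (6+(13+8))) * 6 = 369360/91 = 4058.90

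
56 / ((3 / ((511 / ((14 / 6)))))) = 4088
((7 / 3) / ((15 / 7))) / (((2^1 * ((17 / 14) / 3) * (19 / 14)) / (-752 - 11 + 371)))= -1882384 / 4845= -388.52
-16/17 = -0.94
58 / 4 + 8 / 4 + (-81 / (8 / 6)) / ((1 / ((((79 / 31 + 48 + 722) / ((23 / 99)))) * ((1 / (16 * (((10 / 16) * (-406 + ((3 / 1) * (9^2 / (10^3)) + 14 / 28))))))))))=38342346603 / 577896482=66.35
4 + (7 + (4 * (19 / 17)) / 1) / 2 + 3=433 / 34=12.74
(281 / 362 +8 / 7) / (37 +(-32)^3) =-4863 / 82940354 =-0.00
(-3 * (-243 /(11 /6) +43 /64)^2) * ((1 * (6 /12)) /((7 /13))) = -336144116919 /6938624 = -48445.36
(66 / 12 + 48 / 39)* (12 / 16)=525 / 104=5.05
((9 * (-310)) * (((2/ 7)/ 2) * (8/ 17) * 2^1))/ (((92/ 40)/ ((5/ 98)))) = -1116000/ 134113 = -8.32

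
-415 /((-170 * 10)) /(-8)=-83 /2720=-0.03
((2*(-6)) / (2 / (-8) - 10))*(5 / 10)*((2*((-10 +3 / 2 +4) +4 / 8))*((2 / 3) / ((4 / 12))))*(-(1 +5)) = 2304 / 41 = 56.20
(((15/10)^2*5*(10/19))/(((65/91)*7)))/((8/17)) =765/304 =2.52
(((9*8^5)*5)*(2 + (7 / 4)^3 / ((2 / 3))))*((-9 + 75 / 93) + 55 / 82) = -141540796800 / 1271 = -111361759.87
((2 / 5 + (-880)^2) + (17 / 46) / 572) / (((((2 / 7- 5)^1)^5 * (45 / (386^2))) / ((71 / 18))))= -1509493842807993531559 / 347534030457900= -4343441.82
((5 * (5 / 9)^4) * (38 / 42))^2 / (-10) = -705078125 / 37967207922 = -0.02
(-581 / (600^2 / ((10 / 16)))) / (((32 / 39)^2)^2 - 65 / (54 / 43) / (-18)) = -448036407 / 1478574512000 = -0.00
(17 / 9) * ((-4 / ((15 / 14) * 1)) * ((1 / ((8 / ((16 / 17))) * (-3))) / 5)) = 0.06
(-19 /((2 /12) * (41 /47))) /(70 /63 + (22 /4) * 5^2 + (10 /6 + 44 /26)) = -1253772 /1362061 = -0.92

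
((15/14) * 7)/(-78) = -5/52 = -0.10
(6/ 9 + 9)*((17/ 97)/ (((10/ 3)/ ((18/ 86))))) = 4437/ 41710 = 0.11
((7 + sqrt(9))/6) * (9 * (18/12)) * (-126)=-2835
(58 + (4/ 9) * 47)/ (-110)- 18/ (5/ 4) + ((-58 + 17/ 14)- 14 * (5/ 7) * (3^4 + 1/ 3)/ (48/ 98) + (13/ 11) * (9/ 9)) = -1731.28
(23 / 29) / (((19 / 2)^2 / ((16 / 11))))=1472 / 115159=0.01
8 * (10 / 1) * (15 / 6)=200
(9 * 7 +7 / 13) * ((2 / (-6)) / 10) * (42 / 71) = -5782 / 4615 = -1.25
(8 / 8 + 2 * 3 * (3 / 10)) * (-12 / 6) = -28 / 5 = -5.60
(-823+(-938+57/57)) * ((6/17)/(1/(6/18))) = -3520/17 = -207.06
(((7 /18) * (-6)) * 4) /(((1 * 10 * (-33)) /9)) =14 /55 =0.25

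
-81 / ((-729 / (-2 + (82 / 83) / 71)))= -11704 / 53037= -0.22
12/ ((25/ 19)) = 228/ 25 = 9.12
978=978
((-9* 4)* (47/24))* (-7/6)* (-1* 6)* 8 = -3948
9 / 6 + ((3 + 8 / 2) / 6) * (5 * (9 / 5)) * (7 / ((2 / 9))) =1329 / 4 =332.25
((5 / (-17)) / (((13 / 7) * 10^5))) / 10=-7 / 44200000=-0.00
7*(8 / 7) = 8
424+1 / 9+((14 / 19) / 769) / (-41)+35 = 2475278606 / 5391459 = 459.11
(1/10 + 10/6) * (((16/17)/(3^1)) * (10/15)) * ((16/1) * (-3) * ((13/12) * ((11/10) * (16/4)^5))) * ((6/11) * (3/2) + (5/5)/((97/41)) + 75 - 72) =-4086464512/44523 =-91783.22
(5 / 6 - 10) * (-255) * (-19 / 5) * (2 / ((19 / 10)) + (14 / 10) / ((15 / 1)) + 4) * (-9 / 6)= 1371271 / 20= 68563.55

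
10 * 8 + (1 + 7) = 88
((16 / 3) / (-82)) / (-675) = 8 / 83025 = 0.00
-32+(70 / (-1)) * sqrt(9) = -242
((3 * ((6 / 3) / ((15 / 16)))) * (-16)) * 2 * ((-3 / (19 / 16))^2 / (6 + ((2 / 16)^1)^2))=-150994944 / 694925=-217.28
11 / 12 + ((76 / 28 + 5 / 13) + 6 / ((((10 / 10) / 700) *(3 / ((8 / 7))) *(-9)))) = -569245 / 3276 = -173.76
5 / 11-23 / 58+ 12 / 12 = 675 / 638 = 1.06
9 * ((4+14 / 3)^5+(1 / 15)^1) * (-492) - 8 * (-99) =-9742705964 / 45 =-216504576.98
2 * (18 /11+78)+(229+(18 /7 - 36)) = 354.84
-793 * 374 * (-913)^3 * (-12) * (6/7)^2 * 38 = -3705309292096361664/49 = -75618556981558401.31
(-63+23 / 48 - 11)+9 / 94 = -165647 / 2256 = -73.43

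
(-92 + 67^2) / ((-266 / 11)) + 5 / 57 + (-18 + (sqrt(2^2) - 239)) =-436.74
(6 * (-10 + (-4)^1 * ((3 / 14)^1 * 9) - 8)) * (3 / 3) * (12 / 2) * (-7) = 6480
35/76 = 0.46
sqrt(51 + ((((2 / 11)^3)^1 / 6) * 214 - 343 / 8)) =sqrt(17581938) / 1452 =2.89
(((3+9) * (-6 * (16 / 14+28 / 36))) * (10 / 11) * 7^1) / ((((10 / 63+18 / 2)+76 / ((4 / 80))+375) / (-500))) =13860000 / 59981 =231.07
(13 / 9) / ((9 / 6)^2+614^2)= 52 / 13571937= 0.00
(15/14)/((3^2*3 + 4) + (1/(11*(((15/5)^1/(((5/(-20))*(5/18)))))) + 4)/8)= 142560/4191229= 0.03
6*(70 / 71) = 420 / 71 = 5.92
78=78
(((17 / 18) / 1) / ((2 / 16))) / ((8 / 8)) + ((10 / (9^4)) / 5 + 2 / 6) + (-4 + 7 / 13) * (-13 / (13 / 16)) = 5396813 / 85293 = 63.27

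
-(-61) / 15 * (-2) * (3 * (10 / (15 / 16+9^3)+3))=-4294034 / 58395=-73.53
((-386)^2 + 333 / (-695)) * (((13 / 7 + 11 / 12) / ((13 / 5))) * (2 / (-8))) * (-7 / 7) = 24127589671 / 607152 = 39738.96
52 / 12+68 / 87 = 445 / 87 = 5.11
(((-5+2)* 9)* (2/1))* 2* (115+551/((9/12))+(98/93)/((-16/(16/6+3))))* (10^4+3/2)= -917374521.02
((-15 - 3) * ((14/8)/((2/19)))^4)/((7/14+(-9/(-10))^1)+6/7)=-98563727115/161792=-609200.25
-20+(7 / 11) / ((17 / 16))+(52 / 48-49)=-151061 / 2244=-67.32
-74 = -74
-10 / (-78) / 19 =5 / 741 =0.01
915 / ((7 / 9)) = 8235 / 7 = 1176.43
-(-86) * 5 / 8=215 / 4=53.75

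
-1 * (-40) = 40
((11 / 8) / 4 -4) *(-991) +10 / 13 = 1507631 / 416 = 3624.11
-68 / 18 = -3.78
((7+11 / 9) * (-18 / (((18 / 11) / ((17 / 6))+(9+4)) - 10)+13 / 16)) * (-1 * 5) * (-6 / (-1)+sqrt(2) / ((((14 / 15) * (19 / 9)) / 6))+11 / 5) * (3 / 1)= 375948675 * sqrt(2) / 237272+22835401 / 5352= 6507.47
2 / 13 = 0.15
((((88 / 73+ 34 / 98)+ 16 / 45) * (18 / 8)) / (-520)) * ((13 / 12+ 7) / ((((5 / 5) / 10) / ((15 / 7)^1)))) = -29790349 / 20832448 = -1.43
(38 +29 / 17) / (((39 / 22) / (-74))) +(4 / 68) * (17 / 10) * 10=-366079 / 221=-1656.47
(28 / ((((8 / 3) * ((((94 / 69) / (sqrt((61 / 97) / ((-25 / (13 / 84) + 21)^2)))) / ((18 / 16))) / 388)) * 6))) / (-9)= -299 * sqrt(5917) / 65424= -0.35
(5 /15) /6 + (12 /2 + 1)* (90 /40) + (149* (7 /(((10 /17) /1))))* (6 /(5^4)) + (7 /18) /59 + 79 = 247432519 /2212500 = 111.83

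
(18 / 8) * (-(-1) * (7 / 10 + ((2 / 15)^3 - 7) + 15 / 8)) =-119411 / 12000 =-9.95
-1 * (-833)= 833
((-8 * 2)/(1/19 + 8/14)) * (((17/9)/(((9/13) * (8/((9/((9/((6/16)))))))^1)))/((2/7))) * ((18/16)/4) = -205751/63744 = -3.23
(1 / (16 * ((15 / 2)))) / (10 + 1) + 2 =2641 / 1320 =2.00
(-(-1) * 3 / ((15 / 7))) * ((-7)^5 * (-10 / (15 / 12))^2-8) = -7529592 / 5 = -1505918.40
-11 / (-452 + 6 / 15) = 55 / 2258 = 0.02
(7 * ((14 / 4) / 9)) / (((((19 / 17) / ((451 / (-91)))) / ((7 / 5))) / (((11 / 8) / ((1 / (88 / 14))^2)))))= -10204777 / 11115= -918.11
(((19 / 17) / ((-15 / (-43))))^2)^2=445541565121 / 4228250625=105.37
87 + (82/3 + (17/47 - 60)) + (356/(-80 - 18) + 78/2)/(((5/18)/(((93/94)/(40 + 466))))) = 54.94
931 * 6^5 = 7239456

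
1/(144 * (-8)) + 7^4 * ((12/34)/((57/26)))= 143829181/372096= 386.54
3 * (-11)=-33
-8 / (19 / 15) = -120 / 19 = -6.32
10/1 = 10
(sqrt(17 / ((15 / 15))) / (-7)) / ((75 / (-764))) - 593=-593+764* sqrt(17) / 525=-587.00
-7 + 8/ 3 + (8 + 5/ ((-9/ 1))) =28/ 9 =3.11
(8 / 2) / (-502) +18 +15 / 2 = 12797 / 502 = 25.49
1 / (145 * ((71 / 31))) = 31 / 10295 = 0.00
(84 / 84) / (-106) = -1 / 106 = -0.01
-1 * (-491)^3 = 118370771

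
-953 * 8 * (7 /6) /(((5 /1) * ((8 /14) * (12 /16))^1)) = -186788 /45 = -4150.84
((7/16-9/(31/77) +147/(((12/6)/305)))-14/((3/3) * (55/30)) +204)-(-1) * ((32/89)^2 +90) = 980250715723/43216976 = 22682.08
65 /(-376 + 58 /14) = -455 /2603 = -0.17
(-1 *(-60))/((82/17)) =510/41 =12.44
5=5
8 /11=0.73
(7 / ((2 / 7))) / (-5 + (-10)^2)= 49 / 190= 0.26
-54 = -54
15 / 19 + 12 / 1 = 243 / 19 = 12.79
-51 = -51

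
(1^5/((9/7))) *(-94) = -658/9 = -73.11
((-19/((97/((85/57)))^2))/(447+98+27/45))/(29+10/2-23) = -36125/48281041512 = -0.00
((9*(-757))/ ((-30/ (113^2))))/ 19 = 28998399/ 190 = 152623.15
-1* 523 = -523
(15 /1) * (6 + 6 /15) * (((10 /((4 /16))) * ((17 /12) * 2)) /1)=10880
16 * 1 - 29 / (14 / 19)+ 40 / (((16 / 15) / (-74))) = -39177 / 14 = -2798.36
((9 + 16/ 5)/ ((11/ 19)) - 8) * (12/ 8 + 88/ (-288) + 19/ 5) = 646381/ 9900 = 65.29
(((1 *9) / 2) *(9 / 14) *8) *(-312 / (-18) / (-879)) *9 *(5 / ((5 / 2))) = -16848 / 2051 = -8.21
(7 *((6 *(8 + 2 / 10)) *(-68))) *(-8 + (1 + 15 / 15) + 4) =234192 / 5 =46838.40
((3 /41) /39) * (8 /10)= 4 /2665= 0.00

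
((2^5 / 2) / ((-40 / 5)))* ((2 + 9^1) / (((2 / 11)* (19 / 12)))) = -1452 / 19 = -76.42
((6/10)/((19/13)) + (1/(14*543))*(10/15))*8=3558496/1083285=3.28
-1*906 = -906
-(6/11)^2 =-36/121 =-0.30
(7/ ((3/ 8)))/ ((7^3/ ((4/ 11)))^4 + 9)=14336/ 607950857736435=0.00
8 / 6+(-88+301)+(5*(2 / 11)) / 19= 134417 / 627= 214.38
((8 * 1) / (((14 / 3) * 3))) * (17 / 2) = 4.86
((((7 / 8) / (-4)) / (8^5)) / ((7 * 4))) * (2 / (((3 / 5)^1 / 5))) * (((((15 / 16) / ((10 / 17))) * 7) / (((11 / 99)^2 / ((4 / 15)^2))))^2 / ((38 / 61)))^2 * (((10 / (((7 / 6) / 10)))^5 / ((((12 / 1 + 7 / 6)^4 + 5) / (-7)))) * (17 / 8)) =399752900.09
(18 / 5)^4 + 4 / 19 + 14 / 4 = 4077213 / 23750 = 171.67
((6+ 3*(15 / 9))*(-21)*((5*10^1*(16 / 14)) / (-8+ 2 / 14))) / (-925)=-336 / 185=-1.82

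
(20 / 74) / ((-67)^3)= -10 / 11128231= -0.00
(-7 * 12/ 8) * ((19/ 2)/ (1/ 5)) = -1995/ 4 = -498.75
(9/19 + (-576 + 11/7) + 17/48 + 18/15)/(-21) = 18271031/670320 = 27.26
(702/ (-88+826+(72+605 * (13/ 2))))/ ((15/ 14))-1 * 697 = -4721239/ 6775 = -696.86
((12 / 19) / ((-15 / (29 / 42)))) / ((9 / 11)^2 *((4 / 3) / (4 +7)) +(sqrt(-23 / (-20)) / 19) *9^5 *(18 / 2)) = 23468192 / 8950547275993223649-49936761468 *sqrt(115) / 552502918271186645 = -0.00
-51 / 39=-17 / 13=-1.31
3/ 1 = 3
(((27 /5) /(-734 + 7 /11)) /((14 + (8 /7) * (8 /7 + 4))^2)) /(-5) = 237699 /63774744100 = 0.00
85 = 85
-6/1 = -6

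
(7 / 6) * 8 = 28 / 3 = 9.33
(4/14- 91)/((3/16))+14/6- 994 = -30985/21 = -1475.48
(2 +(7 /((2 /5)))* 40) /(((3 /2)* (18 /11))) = 286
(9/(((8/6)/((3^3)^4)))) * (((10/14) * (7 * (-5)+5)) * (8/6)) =-717445350/7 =-102492192.86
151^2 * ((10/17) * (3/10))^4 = 1846881/83521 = 22.11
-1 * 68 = -68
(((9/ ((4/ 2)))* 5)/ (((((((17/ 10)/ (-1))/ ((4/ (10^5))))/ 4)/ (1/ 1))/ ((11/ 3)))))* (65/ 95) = -429/ 80750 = -0.01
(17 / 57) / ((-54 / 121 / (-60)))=20570 / 513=40.10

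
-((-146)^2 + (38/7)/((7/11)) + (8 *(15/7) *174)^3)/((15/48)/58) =-8447725785699392/1715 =-4925787630145.42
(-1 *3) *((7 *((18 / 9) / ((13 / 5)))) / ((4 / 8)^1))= -420 / 13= -32.31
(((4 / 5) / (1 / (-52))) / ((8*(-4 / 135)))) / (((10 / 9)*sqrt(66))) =1053*sqrt(66) / 440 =19.44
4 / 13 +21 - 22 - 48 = -633 / 13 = -48.69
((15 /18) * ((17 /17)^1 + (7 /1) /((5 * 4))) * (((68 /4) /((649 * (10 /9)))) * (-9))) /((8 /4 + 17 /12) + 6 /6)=-37179 /687940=-0.05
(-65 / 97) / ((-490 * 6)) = 13 / 57036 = 0.00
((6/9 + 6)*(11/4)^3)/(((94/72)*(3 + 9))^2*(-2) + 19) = -19965/67952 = -0.29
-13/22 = -0.59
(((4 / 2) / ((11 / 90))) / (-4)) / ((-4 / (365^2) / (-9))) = -53956125 / 44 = -1226275.57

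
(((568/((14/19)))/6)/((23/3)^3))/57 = 426/85169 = 0.01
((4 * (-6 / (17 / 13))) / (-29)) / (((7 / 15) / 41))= 55.60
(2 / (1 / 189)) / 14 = 27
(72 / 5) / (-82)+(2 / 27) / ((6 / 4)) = -2096 / 16605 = -0.13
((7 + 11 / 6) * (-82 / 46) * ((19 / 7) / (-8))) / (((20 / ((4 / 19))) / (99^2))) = 7099191 / 12880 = 551.18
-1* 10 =-10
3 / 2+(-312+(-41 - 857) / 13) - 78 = -11897 / 26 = -457.58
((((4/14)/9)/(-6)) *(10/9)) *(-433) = 4330/1701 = 2.55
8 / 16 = 1 / 2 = 0.50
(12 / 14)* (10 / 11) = 60 / 77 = 0.78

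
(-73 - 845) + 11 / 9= -8251 / 9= -916.78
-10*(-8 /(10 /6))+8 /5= 248 /5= 49.60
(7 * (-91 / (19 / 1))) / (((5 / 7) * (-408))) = 4459 / 38760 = 0.12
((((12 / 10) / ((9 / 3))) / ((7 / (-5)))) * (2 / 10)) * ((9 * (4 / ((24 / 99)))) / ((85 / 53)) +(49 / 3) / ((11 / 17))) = -661063 / 98175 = -6.73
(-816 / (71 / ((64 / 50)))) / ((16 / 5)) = -1632 / 355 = -4.60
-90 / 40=-9 / 4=-2.25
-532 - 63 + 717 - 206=-84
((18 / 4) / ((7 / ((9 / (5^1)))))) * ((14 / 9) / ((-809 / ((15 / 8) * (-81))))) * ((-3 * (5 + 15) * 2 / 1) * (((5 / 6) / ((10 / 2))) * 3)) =-32805 / 1618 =-20.28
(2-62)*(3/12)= -15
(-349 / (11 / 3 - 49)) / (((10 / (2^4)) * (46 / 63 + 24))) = 65961 / 132430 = 0.50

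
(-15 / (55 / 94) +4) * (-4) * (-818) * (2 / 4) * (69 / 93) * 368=-3295610752 / 341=-9664547.66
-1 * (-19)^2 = -361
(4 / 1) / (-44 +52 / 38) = -38 / 405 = -0.09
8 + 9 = 17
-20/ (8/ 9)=-45/ 2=-22.50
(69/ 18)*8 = 92/ 3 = 30.67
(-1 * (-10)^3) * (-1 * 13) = -13000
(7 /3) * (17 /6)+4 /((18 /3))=131 /18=7.28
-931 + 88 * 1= -843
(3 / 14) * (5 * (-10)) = -75 / 7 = -10.71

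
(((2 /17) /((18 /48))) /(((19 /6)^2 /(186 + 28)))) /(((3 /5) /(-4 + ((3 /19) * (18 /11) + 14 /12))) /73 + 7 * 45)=16141900160 /759454799427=0.02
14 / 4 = 7 / 2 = 3.50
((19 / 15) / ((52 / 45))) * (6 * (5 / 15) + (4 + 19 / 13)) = 8.18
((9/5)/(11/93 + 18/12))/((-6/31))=-8649/1505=-5.75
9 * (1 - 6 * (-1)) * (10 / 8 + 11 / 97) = 33327 / 388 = 85.89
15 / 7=2.14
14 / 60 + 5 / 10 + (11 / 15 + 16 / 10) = 46 / 15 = 3.07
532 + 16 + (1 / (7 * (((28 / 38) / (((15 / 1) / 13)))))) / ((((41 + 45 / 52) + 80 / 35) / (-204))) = 20510692 / 37499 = 546.97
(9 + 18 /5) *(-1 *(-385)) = 4851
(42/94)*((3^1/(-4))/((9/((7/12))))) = -49/2256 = -0.02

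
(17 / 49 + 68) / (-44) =-3349 / 2156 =-1.55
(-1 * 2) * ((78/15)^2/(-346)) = 676/4325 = 0.16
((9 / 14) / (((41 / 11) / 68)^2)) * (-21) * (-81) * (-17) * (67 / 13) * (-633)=20185446084.06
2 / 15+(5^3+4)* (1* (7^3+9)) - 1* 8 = 681002 / 15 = 45400.13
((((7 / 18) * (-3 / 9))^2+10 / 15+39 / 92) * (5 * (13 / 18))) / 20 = 482755 / 2414448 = 0.20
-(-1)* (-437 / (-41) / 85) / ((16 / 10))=437 / 5576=0.08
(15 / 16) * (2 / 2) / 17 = 15 / 272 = 0.06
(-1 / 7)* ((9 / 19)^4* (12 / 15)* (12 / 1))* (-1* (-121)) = -38106288 / 4561235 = -8.35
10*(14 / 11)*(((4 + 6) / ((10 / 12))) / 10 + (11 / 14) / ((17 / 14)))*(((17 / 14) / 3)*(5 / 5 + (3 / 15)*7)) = 1256 / 55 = 22.84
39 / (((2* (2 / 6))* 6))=39 / 4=9.75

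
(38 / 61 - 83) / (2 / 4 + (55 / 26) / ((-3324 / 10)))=-217140300 / 1301191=-166.88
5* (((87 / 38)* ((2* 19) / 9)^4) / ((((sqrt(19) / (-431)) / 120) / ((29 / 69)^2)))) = -6071534238400* sqrt(19) / 3470769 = -7625170.15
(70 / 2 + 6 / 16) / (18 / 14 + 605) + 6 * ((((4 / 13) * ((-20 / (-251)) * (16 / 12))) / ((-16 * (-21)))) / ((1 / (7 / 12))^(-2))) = 2282340869 / 37999383968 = 0.06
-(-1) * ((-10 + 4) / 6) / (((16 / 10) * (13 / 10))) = -25 / 52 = -0.48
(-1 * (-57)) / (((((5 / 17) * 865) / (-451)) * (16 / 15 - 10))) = 1311057 / 115910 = 11.31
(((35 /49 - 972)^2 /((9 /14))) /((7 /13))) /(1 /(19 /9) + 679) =11417921047 /2846655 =4011.00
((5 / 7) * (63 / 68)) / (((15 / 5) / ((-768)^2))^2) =434865438720 / 17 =25580319924.71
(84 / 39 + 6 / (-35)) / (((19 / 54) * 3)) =16236 / 8645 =1.88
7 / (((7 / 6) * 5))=6 / 5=1.20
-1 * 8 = -8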